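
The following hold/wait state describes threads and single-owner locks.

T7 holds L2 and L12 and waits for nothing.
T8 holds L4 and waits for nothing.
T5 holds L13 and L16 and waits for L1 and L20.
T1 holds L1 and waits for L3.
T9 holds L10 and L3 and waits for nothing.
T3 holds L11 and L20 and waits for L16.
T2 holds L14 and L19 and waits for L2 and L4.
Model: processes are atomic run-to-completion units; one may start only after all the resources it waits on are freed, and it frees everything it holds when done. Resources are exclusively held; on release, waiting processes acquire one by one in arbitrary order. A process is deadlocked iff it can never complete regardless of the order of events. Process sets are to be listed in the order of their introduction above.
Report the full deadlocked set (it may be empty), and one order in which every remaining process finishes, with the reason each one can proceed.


The deadlocked set is T5 and T3.
Key observation: nobody on the ring T5 -> T3 -> T5 can start until another member finishes, which never happens; no other process is dragged down with it.
The rest can finish in the order T8, T7, T9, T1, T2.
Check, step by step:
  run T8 (it waits on nothing); releases L4
  run T7 (it waits on nothing); releases L2 and L12
  run T9 (it waits on nothing); releases L10 and L3
  T1: everything it awaited (L3) is free; runs, freeing L1
  T2: everything it awaited (L2 and L4) is free; runs, freeing L14 and L19


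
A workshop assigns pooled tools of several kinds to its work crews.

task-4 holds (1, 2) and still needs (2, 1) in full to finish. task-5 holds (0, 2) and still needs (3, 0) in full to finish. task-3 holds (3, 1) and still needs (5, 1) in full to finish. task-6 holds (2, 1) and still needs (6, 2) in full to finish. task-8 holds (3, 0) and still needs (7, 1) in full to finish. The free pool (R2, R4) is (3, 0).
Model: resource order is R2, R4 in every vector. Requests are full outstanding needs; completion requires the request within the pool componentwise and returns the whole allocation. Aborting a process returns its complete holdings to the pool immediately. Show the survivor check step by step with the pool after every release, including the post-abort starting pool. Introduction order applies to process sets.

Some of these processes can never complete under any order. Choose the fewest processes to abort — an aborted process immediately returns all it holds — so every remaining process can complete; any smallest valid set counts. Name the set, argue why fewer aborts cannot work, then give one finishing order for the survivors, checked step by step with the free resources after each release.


The answer: abort task-3.
Key observation: the deadlocked task-6 becomes finishable only because task-3 released (3, 1); it completes at step 2 below.
No smaller set exists: with zero aborts the deadlock remains.
The survivors complete as task-4, task-6, task-8, task-5. Step-by-step check (starting from the post-abort pool):
  pool = (6, 1)
  task-4 needs (2, 1) <= (6, 1) -> finishes; pool += (1, 2) = (7, 3)
  task-6 needs (6, 2) <= (7, 3) -> finishes; pool += (2, 1) = (9, 4)
  task-8 needs (7, 1) <= (9, 4) -> finishes; pool += (3, 0) = (12, 4)
  task-5 needs (3, 0) <= (12, 4) -> finishes; pool += (0, 2) = (12, 6)


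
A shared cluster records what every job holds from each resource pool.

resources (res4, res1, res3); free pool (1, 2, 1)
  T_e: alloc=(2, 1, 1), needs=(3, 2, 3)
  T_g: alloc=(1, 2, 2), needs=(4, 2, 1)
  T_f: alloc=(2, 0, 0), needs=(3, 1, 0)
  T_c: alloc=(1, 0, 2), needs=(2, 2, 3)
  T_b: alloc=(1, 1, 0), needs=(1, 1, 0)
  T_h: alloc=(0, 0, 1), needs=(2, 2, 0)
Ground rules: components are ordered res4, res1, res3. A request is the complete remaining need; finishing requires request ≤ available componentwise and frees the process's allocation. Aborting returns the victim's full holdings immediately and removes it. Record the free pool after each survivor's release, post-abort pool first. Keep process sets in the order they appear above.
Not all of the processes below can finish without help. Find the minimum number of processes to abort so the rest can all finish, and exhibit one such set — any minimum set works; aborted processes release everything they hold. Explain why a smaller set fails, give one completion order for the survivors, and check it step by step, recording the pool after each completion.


The answer: abort T_g.
Key observation: before aborting T_g, T_c was permanently blocked — no order could ever run it; afterwards it completes at step 1.
Minimality: the empty abort set fails — the state is deadlocked as it stands.
Survivors finish in the order: T_c, T_e, T_b, T_f, T_h. Step-by-step check (pool after the aborts first):
  pool = (2, 4, 3)
  run T_c (needs (2, 2, 3), free (2, 4, 3)); after release of (1, 0, 2) the pool is (3, 4, 5)
  run T_e (needs (3, 2, 3), free (3, 4, 5)); after release of (2, 1, 1) the pool is (5, 5, 6)
  run T_b (needs (1, 1, 0), free (5, 5, 6)); after release of (1, 1, 0) the pool is (6, 6, 6)
  run T_f (needs (3, 1, 0), free (6, 6, 6)); after release of (2, 0, 0) the pool is (8, 6, 6)
  run T_h (needs (2, 2, 0), free (8, 6, 6)); after release of (0, 0, 1) the pool is (8, 6, 7)


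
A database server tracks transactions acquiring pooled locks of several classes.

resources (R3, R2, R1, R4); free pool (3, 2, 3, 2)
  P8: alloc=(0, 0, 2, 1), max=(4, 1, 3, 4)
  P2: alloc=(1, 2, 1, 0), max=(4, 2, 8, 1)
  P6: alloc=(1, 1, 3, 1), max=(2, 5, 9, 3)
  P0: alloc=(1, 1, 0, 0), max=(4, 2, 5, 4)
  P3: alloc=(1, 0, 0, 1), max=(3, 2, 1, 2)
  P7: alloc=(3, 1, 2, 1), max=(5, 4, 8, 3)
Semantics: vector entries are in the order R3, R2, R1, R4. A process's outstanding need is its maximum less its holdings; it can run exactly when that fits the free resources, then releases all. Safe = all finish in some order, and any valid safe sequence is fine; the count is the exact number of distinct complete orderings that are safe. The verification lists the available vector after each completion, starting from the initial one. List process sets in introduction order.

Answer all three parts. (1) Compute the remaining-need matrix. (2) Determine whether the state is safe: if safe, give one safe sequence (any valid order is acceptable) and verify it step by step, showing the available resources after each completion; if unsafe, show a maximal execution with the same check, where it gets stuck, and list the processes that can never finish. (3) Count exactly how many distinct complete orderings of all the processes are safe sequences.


(1) Remaining need (order R3, R2, R1, R4):
  P8: (4, 1, 1, 3)
  P2: (3, 0, 7, 1)
  P6: (1, 4, 6, 2)
  P0: (3, 1, 5, 4)
  P3: (2, 2, 1, 1)
  P7: (2, 3, 6, 2)
(2) UNSAFE.
Key observation: the wall is R1: completing P3, P8, P0 brings the pool only to (5, 3, 5, 4), and all the rest need more.
Going as far as possible: P3, P8, P0; after that, nothing fits. Verifying each step:
  pool = (3, 2, 3, 2)
  P3: need (2, 2, 1, 1) fits (3, 2, 3, 2); releases (1, 0, 0, 1), pool now (4, 2, 3, 3)
  P8: need (4, 1, 1, 3) fits (4, 2, 3, 3); releases (0, 0, 2, 1), pool now (4, 2, 5, 4)
  P0: need (3, 1, 5, 4) fits (4, 2, 5, 4); releases (1, 1, 0, 0), pool now (5, 3, 5, 4)
  P2 cannot run: need (3, 0, 7, 1) vs free (5, 3, 5, 4) (insufficient R1)
  P6 cannot run: need (1, 4, 6, 2) vs free (5, 3, 5, 4) (insufficient R2 and R1)
  P7 cannot run: need (2, 3, 6, 2) vs free (5, 3, 5, 4) (insufficient R1)
Processes that can never finish: P2, P6 and P7.
(3) The exact count: 0 of the possible complete orderings are safe sequences.


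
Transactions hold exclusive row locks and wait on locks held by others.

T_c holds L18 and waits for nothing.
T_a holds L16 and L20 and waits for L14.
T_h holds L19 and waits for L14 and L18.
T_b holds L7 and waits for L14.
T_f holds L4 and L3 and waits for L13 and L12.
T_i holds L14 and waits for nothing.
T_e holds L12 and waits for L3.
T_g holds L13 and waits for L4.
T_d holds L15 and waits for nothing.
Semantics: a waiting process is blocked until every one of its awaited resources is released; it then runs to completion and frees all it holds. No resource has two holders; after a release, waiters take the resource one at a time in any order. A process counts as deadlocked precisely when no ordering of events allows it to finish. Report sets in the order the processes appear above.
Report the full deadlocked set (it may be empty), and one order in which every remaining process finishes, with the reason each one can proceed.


Deadlocked set: T_f, T_e and T_g.
Key observation: the wait chain closes on itself along T_f -> T_e -> T_f; T_g is caught in further circular waits.
The rest can finish in the order T_c, T_i, T_a, T_d, T_b, T_h.
Step-by-step check:
  T_c: no waits; runs immediately, freeing L18
  T_i: no waits; runs immediately, freeing L14
  T_a waits on L14 — all released -> runs and releases L16 and L20
  T_d: no waits; runs immediately, freeing L15
  T_b waits on L14 — all released -> runs and releases L7
  T_h waits on L14 and L18 — all released -> runs and releases L19


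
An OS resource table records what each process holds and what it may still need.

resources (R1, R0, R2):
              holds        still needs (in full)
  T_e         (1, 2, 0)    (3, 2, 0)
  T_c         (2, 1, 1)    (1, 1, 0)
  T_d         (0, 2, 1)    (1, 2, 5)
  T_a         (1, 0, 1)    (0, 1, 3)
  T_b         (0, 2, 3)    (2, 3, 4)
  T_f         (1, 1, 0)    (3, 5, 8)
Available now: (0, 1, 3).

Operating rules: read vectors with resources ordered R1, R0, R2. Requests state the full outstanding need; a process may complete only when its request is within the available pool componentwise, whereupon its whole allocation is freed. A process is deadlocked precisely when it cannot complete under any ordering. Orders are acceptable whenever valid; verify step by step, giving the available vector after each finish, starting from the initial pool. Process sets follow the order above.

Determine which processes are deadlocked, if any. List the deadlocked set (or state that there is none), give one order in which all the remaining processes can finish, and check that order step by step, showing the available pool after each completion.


The deadlocked set is empty.
Key observation: T_a can run right away; the returned allocation unlocks the remaining processes in turn.
One completion order for the rest: T_a, T_c, T_e, T_d, T_b, T_f. Verifying each step:
  pool = (0, 1, 3)
  run T_a (needs (0, 1, 3), free (0, 1, 3)); after release of (1, 0, 1) the pool is (1, 1, 4)
  run T_c (needs (1, 1, 0), free (1, 1, 4)); after release of (2, 1, 1) the pool is (3, 2, 5)
  run T_e (needs (3, 2, 0), free (3, 2, 5)); after release of (1, 2, 0) the pool is (4, 4, 5)
  run T_d (needs (1, 2, 5), free (4, 4, 5)); after release of (0, 2, 1) the pool is (4, 6, 6)
  run T_b (needs (2, 3, 4), free (4, 6, 6)); after release of (0, 2, 3) the pool is (4, 8, 9)
  run T_f (needs (3, 5, 8), free (4, 8, 9)); after release of (1, 1, 0) the pool is (5, 9, 9)


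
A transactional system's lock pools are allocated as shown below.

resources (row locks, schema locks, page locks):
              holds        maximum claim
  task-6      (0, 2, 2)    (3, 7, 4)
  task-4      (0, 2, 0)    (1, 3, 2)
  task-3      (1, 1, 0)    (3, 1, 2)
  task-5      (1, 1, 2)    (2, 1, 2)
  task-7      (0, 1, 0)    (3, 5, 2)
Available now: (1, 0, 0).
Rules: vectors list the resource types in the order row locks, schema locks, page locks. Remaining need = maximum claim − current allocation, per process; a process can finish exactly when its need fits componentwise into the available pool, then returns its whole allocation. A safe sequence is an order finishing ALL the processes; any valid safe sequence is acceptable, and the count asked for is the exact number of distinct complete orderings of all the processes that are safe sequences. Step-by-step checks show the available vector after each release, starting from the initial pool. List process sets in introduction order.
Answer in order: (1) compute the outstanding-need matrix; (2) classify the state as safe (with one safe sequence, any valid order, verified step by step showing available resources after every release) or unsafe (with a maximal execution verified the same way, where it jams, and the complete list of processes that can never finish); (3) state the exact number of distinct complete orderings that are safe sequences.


(1) Outstanding need per process (order row locks, schema locks, page locks):
  task-6: (3, 5, 2)
  task-4: (1, 1, 2)
  task-3: (2, 0, 2)
  task-5: (1, 0, 0)
  task-7: (3, 4, 2)
(2) The state is SAFE; one workable sequence: task-5, task-4, task-3, task-7, task-6.
Key observation: the first exact fit in this order is task-5 — it needs (1, 0, 0) with (1, 0, 0) free, meeting a requested resource to the last unit.
Step-by-step check:
  pool = (1, 0, 0)
  run task-5 (needs (1, 0, 0), free (1, 0, 0)); after release of (1, 1, 2) the pool is (2, 1, 2)
  run task-4 (needs (1, 1, 2), free (2, 1, 2)); after release of (0, 2, 0) the pool is (2, 3, 2)
  run task-3 (needs (2, 0, 2), free (2, 3, 2)); after release of (1, 1, 0) the pool is (3, 4, 2)
  run task-7 (needs (3, 4, 2), free (3, 4, 2)); after release of (0, 1, 0) the pool is (3, 5, 2)
  run task-6 (needs (3, 5, 2), free (3, 5, 2)); after release of (0, 2, 2) the pool is (3, 7, 4)
(3) Precisely 2 of the possible complete orderings are safe sequences.


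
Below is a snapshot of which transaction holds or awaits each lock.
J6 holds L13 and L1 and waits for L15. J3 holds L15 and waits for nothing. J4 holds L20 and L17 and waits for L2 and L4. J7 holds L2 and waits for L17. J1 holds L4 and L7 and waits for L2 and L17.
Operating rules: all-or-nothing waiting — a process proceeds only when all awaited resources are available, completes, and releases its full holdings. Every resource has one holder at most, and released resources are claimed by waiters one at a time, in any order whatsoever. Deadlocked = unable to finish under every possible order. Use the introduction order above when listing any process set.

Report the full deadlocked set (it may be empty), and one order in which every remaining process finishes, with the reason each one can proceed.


Deadlocked: J4, J7 and J1.
Key observation: the wait chain closes on itself along J4 -> J7 -> J4; J1 is caught in further circular waits.
The rest can finish in the order J3, J6.
Walking it through:
  run J3 (it waits on nothing); releases L15
  run J6 (all its waits — L15 — are resolved); releases L13 and L1


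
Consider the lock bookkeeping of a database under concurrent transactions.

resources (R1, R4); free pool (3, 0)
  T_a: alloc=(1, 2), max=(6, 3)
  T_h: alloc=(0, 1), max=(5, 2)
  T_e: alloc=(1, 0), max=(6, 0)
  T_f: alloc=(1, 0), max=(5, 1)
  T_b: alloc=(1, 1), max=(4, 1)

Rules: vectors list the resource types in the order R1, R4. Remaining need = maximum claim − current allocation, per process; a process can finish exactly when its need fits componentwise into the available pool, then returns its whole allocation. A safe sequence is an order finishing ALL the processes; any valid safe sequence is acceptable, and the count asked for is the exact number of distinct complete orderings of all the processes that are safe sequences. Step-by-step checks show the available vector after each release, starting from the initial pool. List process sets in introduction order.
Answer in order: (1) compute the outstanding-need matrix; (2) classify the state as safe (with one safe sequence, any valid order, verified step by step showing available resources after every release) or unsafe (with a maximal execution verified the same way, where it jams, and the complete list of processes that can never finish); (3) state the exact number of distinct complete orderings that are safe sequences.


(1) Remaining need (order R1, R4):
  T_a: (5, 1)
  T_h: (5, 1)
  T_e: (5, 0)
  T_f: (4, 1)
  T_b: (3, 0)
(2) SAFE, for example via the order T_b, T_f, T_a, T_h, T_e.
Key observation: T_b is the earliest step where a requested resource binds exactly: need (3, 0), pool (3, 0) at its turn.
Check, step by step:
  pool = (3, 0)
  T_b needs (3, 0) <= (3, 0) -> finishes; pool += (1, 1) = (4, 1)
  T_f needs (4, 1) <= (4, 1) -> finishes; pool += (1, 0) = (5, 1)
  T_a needs (5, 1) <= (5, 1) -> finishes; pool += (1, 2) = (6, 3)
  T_h needs (5, 1) <= (6, 3) -> finishes; pool += (0, 1) = (6, 4)
  T_e needs (5, 0) <= (6, 4) -> finishes; pool += (1, 0) = (7, 4)
(3) The exact count: 6 of the possible complete orderings are safe sequences.


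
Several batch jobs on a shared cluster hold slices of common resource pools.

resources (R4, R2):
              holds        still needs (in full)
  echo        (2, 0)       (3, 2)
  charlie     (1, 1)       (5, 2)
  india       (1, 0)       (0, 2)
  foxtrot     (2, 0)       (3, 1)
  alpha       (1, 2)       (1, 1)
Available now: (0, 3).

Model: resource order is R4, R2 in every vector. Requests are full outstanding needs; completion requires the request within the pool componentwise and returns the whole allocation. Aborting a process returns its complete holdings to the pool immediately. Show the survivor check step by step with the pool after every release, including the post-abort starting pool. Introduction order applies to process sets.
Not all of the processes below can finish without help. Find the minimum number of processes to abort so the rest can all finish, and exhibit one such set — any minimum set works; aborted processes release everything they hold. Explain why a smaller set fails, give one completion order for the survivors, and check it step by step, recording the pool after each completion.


Minimum abort set: echo.
Key observation: before aborting echo, foxtrot was permanently blocked — no order could ever run it; afterwards it completes at step 3.
Minimality: the empty abort set fails — the state is deadlocked as it stands.
Survivors finish in the order: india, alpha, foxtrot, charlie. Step-by-step check (pool after the aborts first):
  pool = (2, 3)
  india needs (0, 2) <= (2, 3) -> finishes; pool += (1, 0) = (3, 3)
  alpha needs (1, 1) <= (3, 3) -> finishes; pool += (1, 2) = (4, 5)
  foxtrot needs (3, 1) <= (4, 5) -> finishes; pool += (2, 0) = (6, 5)
  charlie needs (5, 2) <= (6, 5) -> finishes; pool += (1, 1) = (7, 6)


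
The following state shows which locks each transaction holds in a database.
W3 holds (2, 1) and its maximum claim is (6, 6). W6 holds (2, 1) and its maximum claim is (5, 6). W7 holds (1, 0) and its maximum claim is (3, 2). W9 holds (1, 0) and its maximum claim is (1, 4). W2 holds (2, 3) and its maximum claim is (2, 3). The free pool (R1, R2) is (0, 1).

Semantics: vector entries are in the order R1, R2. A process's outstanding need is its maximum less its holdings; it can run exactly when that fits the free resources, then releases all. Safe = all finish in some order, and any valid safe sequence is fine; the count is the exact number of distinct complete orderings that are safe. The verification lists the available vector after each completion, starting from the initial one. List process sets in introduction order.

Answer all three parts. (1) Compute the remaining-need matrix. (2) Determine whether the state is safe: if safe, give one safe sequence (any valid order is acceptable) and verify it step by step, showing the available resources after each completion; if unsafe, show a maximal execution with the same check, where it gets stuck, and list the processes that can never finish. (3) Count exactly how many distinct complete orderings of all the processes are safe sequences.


(1) Outstanding need per process (order R1, R2):
  W3: (4, 5)
  W6: (3, 5)
  W7: (2, 2)
  W9: (0, 4)
  W2: (0, 0)
(2) The state is UNSAFE.
Key observation: after W2, W9, W7 complete, (4, 4) is the best the pool ever gets, yet each leftover process wants more R2.
Going as far as possible: W2, W9, W7; after that, nothing fits. Walking it through:
  pool = (0, 1)
  run W2 (needs (0, 0), free (0, 1)); after release of (2, 3) the pool is (2, 4)
  run W9 (needs (0, 4), free (2, 4)); after release of (1, 0) the pool is (3, 4)
  run W7 (needs (2, 2), free (3, 4)); after release of (1, 0) the pool is (4, 4)
  W3 still needs (4, 5) but only (4, 4) is free — short on R2
  W6 still needs (3, 5) but only (4, 4) is free — short on R2
Permanently blocked: W3 and W6.
(3) Exactly 0 of the possible complete orderings are safe sequences.


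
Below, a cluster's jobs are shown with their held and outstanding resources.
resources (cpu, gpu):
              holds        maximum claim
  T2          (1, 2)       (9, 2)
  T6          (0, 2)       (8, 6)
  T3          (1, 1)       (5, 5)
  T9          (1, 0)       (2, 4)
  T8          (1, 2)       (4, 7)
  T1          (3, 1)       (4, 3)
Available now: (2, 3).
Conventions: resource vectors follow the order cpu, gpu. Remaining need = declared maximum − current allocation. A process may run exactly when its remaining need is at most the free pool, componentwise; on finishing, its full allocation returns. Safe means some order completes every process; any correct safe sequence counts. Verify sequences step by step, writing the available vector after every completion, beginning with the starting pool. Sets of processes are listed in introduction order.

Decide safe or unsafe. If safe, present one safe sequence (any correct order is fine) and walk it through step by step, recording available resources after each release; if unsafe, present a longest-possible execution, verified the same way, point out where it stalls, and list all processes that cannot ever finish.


SAFE, for example via the order T1, T3, T8, T9, T2, T6.
Key observation: the order's first zero-slack moment is T3 ((4, 4) needed, (5, 4) free — a requested resource with nothing to spare).
Verifying each step:
  pool = (2, 3)
  run T1 (needs (1, 2), free (2, 3)); after release of (3, 1) the pool is (5, 4)
  run T3 (needs (4, 4), free (5, 4)); after release of (1, 1) the pool is (6, 5)
  run T8 (needs (3, 5), free (6, 5)); after release of (1, 2) the pool is (7, 7)
  run T9 (needs (1, 4), free (7, 7)); after release of (1, 0) the pool is (8, 7)
  run T2 (needs (8, 0), free (8, 7)); after release of (1, 2) the pool is (9, 9)
  run T6 (needs (8, 4), free (9, 9)); after release of (0, 2) the pool is (9, 11)


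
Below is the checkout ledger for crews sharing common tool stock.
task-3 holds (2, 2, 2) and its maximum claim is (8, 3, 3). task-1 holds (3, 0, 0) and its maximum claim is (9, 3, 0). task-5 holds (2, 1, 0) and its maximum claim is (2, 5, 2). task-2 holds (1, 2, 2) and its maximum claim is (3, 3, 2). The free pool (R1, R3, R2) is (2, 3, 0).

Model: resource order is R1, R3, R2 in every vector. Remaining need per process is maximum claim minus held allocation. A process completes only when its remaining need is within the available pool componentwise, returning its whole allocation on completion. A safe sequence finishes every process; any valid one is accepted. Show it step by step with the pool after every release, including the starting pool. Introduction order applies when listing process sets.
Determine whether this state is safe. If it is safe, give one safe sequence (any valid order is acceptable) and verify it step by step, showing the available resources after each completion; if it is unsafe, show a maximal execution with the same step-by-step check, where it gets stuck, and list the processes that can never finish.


The state is UNSAFE.
Key observation: once task-2, task-5 finish, the pool peaks at (5, 6, 2) — and every remaining process still needs more R1 than that.
The run task-2, task-5 cannot be extended any further. Check, step by step:
  pool = (2, 3, 0)
  task-2 needs (2, 1, 0) <= (2, 3, 0) -> finishes; pool += (1, 2, 2) = (3, 5, 2)
  task-5 needs (0, 4, 2) <= (3, 5, 2) -> finishes; pool += (2, 1, 0) = (5, 6, 2)
  blocked: task-3 wants (6, 1, 1), pool (5, 6, 2) — not enough R1
  blocked: task-1 wants (6, 3, 0), pool (5, 6, 2) — not enough R1
Permanently blocked: task-3 and task-1.


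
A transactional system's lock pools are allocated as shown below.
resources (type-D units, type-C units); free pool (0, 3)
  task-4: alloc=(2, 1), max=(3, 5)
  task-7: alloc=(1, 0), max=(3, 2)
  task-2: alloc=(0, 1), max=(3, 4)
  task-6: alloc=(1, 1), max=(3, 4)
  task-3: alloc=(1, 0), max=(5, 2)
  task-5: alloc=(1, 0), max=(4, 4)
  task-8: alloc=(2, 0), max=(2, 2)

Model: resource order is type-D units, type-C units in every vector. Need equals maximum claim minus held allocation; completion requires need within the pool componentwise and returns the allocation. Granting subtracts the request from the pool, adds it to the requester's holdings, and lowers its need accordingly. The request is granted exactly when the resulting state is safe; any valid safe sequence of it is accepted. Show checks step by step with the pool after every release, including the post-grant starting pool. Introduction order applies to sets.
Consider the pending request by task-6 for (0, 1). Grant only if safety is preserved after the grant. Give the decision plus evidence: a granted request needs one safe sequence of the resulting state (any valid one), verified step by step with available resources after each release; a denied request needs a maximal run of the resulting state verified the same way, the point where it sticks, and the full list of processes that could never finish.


GRANT — the state after the grant stays safe, e.g. via task-8, task-6, task-7, task-4, task-3, task-2, task-5.
Key observation: post-grant, (0, 2) remains, and an order beginning with task-8 completes everyone.
Step-by-step check of the post-grant state:
  pool = (0, 2)
  run task-8 (needs (0, 2), free (0, 2)); after release of (2, 0) the pool is (2, 2)
  run task-6 (needs (2, 2), free (2, 2)); after release of (1, 2) the pool is (3, 4)
  run task-7 (needs (2, 2), free (3, 4)); after release of (1, 0) the pool is (4, 4)
  run task-4 (needs (1, 4), free (4, 4)); after release of (2, 1) the pool is (6, 5)
  run task-3 (needs (4, 2), free (6, 5)); after release of (1, 0) the pool is (7, 5)
  run task-2 (needs (3, 3), free (7, 5)); after release of (0, 1) the pool is (7, 6)
  run task-5 (needs (3, 4), free (7, 6)); after release of (1, 0) the pool is (8, 6)


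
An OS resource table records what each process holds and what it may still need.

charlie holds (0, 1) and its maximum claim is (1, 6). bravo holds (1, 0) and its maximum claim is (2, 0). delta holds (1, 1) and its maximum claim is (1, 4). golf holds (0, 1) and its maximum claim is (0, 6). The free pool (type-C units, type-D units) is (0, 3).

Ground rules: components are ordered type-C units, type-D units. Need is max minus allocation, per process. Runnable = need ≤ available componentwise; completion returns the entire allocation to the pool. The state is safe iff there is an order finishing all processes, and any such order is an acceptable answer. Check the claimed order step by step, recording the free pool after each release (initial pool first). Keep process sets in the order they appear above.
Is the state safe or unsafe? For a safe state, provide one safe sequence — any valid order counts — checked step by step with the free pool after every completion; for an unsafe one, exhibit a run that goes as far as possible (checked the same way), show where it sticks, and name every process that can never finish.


The state is UNSAFE.
Key observation: delta, bravo can finish, but then (2, 4) is all there is, and the blocked group's type-D units demands exceed it.
Going as far as possible: delta, bravo; after that, nothing fits. Step-by-step check:
  pool = (0, 3)
  run delta (needs (0, 3), free (0, 3)); after release of (1, 1) the pool is (1, 4)
  run bravo (needs (1, 0), free (1, 4)); after release of (1, 0) the pool is (2, 4)
  charlie cannot run: need (1, 5) vs free (2, 4) (insufficient type-D units)
  golf cannot run: need (0, 5) vs free (2, 4) (insufficient type-D units)
Never able to finish: charlie and golf.


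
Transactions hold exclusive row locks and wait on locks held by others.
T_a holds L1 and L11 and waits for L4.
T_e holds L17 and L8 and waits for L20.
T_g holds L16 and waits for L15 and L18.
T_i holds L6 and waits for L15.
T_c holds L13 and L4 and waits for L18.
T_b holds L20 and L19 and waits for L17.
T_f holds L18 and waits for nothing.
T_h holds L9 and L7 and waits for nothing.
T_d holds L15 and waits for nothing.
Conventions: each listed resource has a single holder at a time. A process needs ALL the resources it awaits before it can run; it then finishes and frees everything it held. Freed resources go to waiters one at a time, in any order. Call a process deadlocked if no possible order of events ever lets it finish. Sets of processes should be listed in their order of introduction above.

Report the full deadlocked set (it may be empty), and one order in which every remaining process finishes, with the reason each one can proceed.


The deadlocked set is T_e and T_b.
Key observation: nobody on the ring T_e -> T_b -> T_e can start until another member finishes, which never happens; no other process is dragged down with it.
One completion order for the rest: T_f, T_d, T_g, T_c, T_h, T_a, T_i.
Step-by-step check:
  T_f: no waits; runs immediately, freeing L18
  T_d: no waits; runs immediately, freeing L15
  T_g: everything it awaited (L15 and L18) is free; runs, freeing L16
  T_c: everything it awaited (L18) is free; runs, freeing L13 and L4
  T_h: no waits; runs immediately, freeing L9 and L7
  T_a: everything it awaited (L4) is free; runs, freeing L1 and L11
  T_i: everything it awaited (L15) is free; runs, freeing L6


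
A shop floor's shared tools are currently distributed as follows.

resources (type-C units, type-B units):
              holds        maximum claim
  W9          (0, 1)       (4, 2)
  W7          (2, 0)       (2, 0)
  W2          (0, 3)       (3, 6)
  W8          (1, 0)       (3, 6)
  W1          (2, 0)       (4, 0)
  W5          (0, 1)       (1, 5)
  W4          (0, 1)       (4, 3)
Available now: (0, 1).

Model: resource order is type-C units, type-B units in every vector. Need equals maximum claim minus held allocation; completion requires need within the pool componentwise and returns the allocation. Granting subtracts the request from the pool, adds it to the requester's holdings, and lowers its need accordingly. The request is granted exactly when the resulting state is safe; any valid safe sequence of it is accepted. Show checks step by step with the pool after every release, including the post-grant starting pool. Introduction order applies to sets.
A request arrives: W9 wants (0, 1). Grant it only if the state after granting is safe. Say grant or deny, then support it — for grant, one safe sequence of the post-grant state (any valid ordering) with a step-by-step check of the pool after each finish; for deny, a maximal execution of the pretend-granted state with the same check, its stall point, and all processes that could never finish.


GRANT: granting preserves safety; a valid post-grant sequence is W7, W1, W9, W4, W2, W8, W5.
Key observation: after the grant the pool drops to (0, 0), which still lets W7 finish first and unwind the rest.
Check on the post-grant state, step by step:
  pool = (0, 0)
  W7: need (0, 0) fits (0, 0); releases (2, 0), pool now (2, 0)
  W1: need (2, 0) fits (2, 0); releases (2, 0), pool now (4, 0)
  W9: need (4, 0) fits (4, 0); releases (0, 2), pool now (4, 2)
  W4: need (4, 2) fits (4, 2); releases (0, 1), pool now (4, 3)
  W2: need (3, 3) fits (4, 3); releases (0, 3), pool now (4, 6)
  W8: need (2, 6) fits (4, 6); releases (1, 0), pool now (5, 6)
  W5: need (1, 4) fits (5, 6); releases (0, 1), pool now (5, 7)


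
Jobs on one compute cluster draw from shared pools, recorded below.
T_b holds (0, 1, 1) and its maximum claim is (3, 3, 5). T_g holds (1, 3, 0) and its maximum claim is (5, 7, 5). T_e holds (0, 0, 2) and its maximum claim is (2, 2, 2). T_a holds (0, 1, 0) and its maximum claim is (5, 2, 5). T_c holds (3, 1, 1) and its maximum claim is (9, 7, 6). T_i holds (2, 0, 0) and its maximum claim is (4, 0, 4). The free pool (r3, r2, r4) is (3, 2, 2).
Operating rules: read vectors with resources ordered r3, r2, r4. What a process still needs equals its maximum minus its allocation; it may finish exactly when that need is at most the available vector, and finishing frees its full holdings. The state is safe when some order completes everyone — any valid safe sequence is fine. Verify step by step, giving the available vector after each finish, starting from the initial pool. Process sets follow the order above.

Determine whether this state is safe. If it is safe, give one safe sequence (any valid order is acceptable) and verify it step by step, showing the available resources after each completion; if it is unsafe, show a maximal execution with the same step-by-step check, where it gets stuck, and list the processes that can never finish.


SAFE — a valid safe sequence is T_e, T_b, T_i, T_a, T_g, T_c.
Key observation: at T_e the run first touches a limit — (2, 2, 0) against (3, 2, 2), exact on a resource it actually requests.
Check, step by step:
  pool = (3, 2, 2)
  run T_e (needs (2, 2, 0), free (3, 2, 2)); after release of (0, 0, 2) the pool is (3, 2, 4)
  run T_b (needs (3, 2, 4), free (3, 2, 4)); after release of (0, 1, 1) the pool is (3, 3, 5)
  run T_i (needs (2, 0, 4), free (3, 3, 5)); after release of (2, 0, 0) the pool is (5, 3, 5)
  run T_a (needs (5, 1, 5), free (5, 3, 5)); after release of (0, 1, 0) the pool is (5, 4, 5)
  run T_g (needs (4, 4, 5), free (5, 4, 5)); after release of (1, 3, 0) the pool is (6, 7, 5)
  run T_c (needs (6, 6, 5), free (6, 7, 5)); after release of (3, 1, 1) the pool is (9, 8, 6)


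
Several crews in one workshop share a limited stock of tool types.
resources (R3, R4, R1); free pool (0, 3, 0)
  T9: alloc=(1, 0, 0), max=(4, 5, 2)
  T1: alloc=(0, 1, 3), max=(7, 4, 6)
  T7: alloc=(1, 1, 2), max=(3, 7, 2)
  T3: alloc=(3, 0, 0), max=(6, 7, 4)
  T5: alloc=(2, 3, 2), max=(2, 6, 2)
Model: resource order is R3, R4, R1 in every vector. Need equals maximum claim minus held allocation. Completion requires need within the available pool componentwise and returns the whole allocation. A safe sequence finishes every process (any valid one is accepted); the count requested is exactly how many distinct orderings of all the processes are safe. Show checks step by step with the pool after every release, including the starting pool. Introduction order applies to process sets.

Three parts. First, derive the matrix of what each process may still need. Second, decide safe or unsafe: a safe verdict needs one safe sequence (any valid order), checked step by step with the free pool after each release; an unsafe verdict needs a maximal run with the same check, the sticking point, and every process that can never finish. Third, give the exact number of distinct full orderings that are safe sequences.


(1) Remaining need (order R3, R4, R1):
  T9: (3, 5, 2)
  T1: (7, 3, 3)
  T7: (2, 6, 0)
  T3: (3, 7, 4)
  T5: (0, 3, 0)
(2) SAFE — a valid safe sequence is T5, T7, T9, T3, T1.
Key observation: reading the order forward, T5 is the first process whose need (0, 3, 0) meets the free pool (0, 3, 0) exactly on a resource it requests.
Verifying each step:
  pool = (0, 3, 0)
  run T5 (needs (0, 3, 0), free (0, 3, 0)); after release of (2, 3, 2) the pool is (2, 6, 2)
  run T7 (needs (2, 6, 0), free (2, 6, 2)); after release of (1, 1, 2) the pool is (3, 7, 4)
  run T9 (needs (3, 5, 2), free (3, 7, 4)); after release of (1, 0, 0) the pool is (4, 7, 4)
  run T3 (needs (3, 7, 4), free (4, 7, 4)); after release of (3, 0, 0) the pool is (7, 7, 4)
  run T1 (needs (7, 3, 3), free (7, 7, 4)); after release of (0, 1, 3) the pool is (7, 8, 7)
(3) Precisely 2 of the possible complete orderings are safe sequences.


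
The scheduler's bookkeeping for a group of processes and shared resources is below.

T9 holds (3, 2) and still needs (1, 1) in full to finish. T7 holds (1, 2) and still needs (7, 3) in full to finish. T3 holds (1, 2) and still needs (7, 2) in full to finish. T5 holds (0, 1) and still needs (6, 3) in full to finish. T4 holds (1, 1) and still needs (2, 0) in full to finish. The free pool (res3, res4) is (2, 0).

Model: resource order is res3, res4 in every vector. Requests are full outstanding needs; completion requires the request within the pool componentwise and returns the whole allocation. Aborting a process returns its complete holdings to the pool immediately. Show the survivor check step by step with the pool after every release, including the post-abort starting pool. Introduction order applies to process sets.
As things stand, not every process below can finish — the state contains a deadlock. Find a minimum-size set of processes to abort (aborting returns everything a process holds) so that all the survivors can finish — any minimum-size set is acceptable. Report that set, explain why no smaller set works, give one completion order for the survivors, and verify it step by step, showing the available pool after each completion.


Abort T7.
Key observation: T3 had no path to completion before; after the abort of T7 ((1, 2) returned), step 4 is where it fits.
Minimality: the empty abort set fails — the state is deadlocked as it stands.
The survivors complete as T9, T5, T4, T3. Verifying each step (starting from the post-abort pool):
  pool = (3, 2)
  run T9 (needs (1, 1), free (3, 2)); after release of (3, 2) the pool is (6, 4)
  run T5 (needs (6, 3), free (6, 4)); after release of (0, 1) the pool is (6, 5)
  run T4 (needs (2, 0), free (6, 5)); after release of (1, 1) the pool is (7, 6)
  run T3 (needs (7, 2), free (7, 6)); after release of (1, 2) the pool is (8, 8)


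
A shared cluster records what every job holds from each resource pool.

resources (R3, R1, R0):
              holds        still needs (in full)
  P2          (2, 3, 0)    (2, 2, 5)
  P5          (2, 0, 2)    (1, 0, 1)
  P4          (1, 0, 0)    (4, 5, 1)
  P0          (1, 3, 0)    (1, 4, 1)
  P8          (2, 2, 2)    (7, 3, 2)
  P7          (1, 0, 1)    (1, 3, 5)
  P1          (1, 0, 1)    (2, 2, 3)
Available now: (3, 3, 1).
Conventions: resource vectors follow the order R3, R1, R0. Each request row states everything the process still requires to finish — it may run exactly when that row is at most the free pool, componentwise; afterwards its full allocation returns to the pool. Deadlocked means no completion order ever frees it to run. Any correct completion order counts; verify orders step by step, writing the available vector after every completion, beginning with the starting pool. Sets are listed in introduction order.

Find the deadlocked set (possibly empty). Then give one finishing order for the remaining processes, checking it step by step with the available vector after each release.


Deadlocked: P2, P4, P0, P8 and P7.
Key observation: after P5, P1 the pool peaks at (6, 3, 4), and each blocked process is short somewhere: P2 on R0; P4 on R1; P0 on R1; P8 on R3; P7 on R0.
One completion order for the rest: P5, P1. Walking it through:
  pool = (3, 3, 1)
  P5: need (1, 0, 1) fits (3, 3, 1); releases (2, 0, 2), pool now (5, 3, 3)
  P1: need (2, 2, 3) fits (5, 3, 3); releases (1, 0, 1), pool now (6, 3, 4)
None of the blocked processes ever fits:
  blocked: P2 wants (2, 2, 5), pool (6, 3, 4) — not enough R0
  blocked: P4 wants (4, 5, 1), pool (6, 3, 4) — not enough R1
  blocked: P0 wants (1, 4, 1), pool (6, 3, 4) — not enough R1
  blocked: P8 wants (7, 3, 2), pool (6, 3, 4) — not enough R3
  blocked: P7 wants (1, 3, 5), pool (6, 3, 4) — not enough R0


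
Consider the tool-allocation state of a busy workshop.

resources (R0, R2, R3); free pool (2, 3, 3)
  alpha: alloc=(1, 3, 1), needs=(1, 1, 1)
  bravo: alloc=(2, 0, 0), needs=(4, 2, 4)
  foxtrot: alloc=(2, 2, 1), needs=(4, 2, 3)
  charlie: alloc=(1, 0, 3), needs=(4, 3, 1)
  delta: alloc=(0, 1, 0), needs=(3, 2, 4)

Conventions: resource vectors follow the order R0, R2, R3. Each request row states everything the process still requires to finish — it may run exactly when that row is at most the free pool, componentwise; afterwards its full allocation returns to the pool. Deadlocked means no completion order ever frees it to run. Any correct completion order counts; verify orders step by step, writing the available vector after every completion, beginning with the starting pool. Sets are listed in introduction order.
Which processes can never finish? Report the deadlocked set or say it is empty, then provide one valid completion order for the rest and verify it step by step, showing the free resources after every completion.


Deadlocked: bravo, foxtrot and charlie.
Key observation: even finishing alpha, delta leaves just (3, 7, 4) free — too little R0 for any of the remaining processes.
One completion order for the rest: alpha, delta. Step-by-step check:
  pool = (2, 3, 3)
  alpha needs (1, 1, 1) <= (2, 3, 3) -> finishes; pool += (1, 3, 1) = (3, 6, 4)
  delta needs (3, 2, 4) <= (3, 6, 4) -> finishes; pool += (0, 1, 0) = (3, 7, 4)
The blocked processes can never fit:
  blocked: bravo wants (4, 2, 4), pool (3, 7, 4) — not enough R0
  blocked: foxtrot wants (4, 2, 3), pool (3, 7, 4) — not enough R0
  blocked: charlie wants (4, 3, 1), pool (3, 7, 4) — not enough R0
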